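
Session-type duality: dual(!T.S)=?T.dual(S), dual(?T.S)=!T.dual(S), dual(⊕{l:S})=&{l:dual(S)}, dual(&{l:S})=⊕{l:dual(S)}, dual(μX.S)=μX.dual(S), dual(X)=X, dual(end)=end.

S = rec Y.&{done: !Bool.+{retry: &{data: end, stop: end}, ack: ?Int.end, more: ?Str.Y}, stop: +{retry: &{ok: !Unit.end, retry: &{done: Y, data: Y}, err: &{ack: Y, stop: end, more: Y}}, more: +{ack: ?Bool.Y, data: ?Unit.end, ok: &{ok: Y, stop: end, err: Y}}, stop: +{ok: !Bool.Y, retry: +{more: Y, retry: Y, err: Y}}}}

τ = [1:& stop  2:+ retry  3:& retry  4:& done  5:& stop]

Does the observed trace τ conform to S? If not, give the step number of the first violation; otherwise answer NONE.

@1 & stop  match  now at +{retry: &{ok: !Unit.end, retry: &{done: rec Y.…, data: rec Y.…}, err: &{ack: rec Y.…, stop: end, more: rec Y.…}}, more: +{ack: ?Bool.rec Y.…, data: ?Unit.end, ok: &{ok: rec Y.…, stop: end, err: rec Y.…}}, stop: +{ok: !Bool.rec Y.…, retry: +{more: rec Y.…, retry: rec Y.…, err: rec Y.…}}}
@2 + retry  match  now at &{ok: !Unit.end, retry: &{done: rec Y.…, data: rec Y.…}, err: &{ack: rec Y.…, stop: end, more: rec Y.…}}
@3 & retry  match  now at &{done: rec Y.…, data: rec Y.…}
@4 & done  match  now at rec Y.…
@5 & stop  match  now at +{retry: &{ok: !Unit.end, retry: &{done: rec Y.…, data: rec Y.…}, err: &{ack: rec Y.…, stop: end, more: rec Y.…}}, more: +{ack: ?Bool.rec Y.…, data: ?Unit.end, ok: &{ok: rec Y.…, stop: end, err: rec Y.…}}, stop: +{ok: !Bool.rec Y.…, retry: +{more: rec Y.…, retry: rec Y.…, err: rec Y.…}}}
τ conforms to S (length 5)

NONE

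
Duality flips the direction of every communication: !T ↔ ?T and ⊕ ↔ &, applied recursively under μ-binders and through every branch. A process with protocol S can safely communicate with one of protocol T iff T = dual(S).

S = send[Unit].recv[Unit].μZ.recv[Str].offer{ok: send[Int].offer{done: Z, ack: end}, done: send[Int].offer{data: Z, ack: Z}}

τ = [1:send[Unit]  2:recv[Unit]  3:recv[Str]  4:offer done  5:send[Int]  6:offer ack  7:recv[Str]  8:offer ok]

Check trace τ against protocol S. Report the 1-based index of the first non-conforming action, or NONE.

@1 send[Unit]  match  now at recv[Unit].μZ.…
@2 recv[Unit]  match  now at μZ.…
@3 recv[Str]  match  now at offer{ok: send[Int].offer{done: μZ.…, ack: end}, done: send[Int].offer{data: μZ.…, ack: μZ.…}}
@4 offer done  match  now at send[Int].offer{data: μZ.…, ack: μZ.…}
@5 send[Int]  match  now at offer{data: μZ.…, ack: μZ.…}
@6 offer ack  match  now at μZ.…
@7 recv[Str]  match  now at offer{ok: send[Int].offer{done: μZ.…, ack: end}, done: send[Int].offer{data: μZ.…, ack: μZ.…}}
@8 offer ok  match  now at send[Int].offer{done: μZ.…, ack: end}
trace exhausted — no violation

NONE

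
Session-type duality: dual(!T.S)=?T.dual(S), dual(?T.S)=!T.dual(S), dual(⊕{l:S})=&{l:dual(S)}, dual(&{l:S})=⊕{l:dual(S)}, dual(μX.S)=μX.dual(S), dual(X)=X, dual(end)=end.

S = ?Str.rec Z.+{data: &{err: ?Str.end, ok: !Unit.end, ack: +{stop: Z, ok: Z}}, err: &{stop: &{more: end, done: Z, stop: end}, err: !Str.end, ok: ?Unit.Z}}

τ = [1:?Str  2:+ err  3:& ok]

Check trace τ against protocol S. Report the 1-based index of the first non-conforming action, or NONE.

[1] ?Str  match  state: rec Z.…
[2] + err  match  state: &{stop: &{more: end, done: rec Z.…, stop: end}, err: !Str.end, ok: ?Unit.rec Z.…}
[3] & ok  match  state: ?Unit.rec Z.…
τ conforms to S (length 3)

NONE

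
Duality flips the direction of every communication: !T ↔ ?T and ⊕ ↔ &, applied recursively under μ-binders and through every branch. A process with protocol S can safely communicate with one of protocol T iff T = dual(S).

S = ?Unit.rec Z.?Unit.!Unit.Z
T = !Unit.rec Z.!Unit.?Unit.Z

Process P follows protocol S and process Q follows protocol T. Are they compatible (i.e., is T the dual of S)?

?Unit vs !Unit  ok
  rec Z vs rec Z  ok (rec unchanged)
    ?Unit vs !Unit  ok
      !Unit vs ?Unit  ok
        Z vs Z  ok

YES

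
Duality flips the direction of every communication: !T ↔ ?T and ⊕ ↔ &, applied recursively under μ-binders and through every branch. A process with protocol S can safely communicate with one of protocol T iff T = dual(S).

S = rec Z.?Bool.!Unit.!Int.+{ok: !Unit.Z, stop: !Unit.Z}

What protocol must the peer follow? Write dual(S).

rec Z → rec Z  (rec unchanged)
  ?Bool → !Bool
    !Unit → ?Unit
      !Int → ?Int
        +{ok,stop} → &{ok,stop}  (⊕→&)
          case ok:
            !Unit → ?Unit
              Z ↦ Z
          case stop:
            !Unit → ?Unit
              Z ↦ Z

rec Z.!Bool.?Unit.?Int.&{ok: ?Unit.Z, stop: ?Unit.Z}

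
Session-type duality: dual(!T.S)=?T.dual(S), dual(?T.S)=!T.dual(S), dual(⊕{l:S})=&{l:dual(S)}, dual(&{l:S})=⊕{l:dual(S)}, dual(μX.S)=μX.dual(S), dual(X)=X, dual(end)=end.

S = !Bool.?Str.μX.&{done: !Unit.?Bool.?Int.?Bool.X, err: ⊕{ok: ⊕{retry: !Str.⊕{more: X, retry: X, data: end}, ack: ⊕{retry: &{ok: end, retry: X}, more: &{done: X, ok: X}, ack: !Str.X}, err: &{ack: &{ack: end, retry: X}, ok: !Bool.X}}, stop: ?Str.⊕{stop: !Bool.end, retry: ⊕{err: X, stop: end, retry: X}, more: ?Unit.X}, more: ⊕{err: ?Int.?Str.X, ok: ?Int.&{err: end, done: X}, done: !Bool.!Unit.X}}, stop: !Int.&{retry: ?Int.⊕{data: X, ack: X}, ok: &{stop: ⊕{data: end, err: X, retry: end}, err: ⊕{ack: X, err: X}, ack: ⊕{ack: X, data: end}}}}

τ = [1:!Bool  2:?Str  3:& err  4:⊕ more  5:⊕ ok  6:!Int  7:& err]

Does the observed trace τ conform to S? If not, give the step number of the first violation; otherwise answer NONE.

@1 !Bool  match  state: ?Str.μX.…
@2 ?Str  match  state: μX.…
@3 & err  match  state: ⊕{ok: ⊕{retry: !Str.⊕{more: μX.…, retry: μX.…, data: end}, ack: ⊕{retry: &{ok: end, retry: μX.…}, more: &{done: μX.…, ok: μX.…}, ack: !Str.μX.…}, err: &{ack: &{ack: end, retry: μX.…}, ok: !Bool.μX.…}}, stop: ?Str.⊕{stop: !Bool.end, retry: ⊕{err: μX.…, stop: end, retry: μX.…}, more: ?Unit.μX.…}, more: ⊕{err: ?Int.?Str.μX.…, ok: ?Int.&{err: end, done: μX.…}, done: !Bool.!Unit.μX.…}}
@4 ⊕ more  match  state: ⊕{err: ?Int.?Str.μX.…, ok: ?Int.&{err: end, done: μX.…}, done: !Bool.!Unit.μX.…}
@5 ⊕ ok  match  state: ?Int.&{err: end, done: μX.…}
@6 got !Int, protocol expects ?Int  ✗

6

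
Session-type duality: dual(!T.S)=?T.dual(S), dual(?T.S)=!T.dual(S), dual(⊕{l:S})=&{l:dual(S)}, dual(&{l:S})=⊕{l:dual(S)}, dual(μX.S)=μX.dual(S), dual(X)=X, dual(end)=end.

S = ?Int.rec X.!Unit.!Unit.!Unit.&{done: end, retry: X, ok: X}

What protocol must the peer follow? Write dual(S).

!Int.rec X.?Unit.?Unit.?Unit.+{done: end, retry: X, ok: X}

?Int = !Int
  rec X = rec X  (μ self-dual)
    !Unit = ?Unit
      !Unit = ?Unit
        !Unit = ?Unit
          &{done,retry,ok} = +{done,retry,ok}  (offer→select)
            case done:
              dual(end) = end
            case retry:
              dual(X) = X
            case ok:
              dual(X) = X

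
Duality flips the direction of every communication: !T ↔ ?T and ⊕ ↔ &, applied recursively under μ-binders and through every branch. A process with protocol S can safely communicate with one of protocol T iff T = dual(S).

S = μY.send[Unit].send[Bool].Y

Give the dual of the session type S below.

μY ↦ μY  (μ self-dual)
  send[Unit] ↦ recv[Unit]
    send[Bool] ↦ recv[Bool]
      dual(Y) = Y

μY.recv[Unit].recv[Bool].Y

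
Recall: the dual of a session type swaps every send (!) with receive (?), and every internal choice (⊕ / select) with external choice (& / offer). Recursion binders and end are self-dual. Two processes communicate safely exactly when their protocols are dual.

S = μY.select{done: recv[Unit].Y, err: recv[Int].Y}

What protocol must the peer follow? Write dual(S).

μY.offer{done: send[Unit].Y, err: send[Int].Y}

μY → μY  (rec unchanged)
  select{done,err} → offer{done,err}  (select→offer)
    • done:
      recv[Unit] → send[Unit]
        Y ↦ Y
    • err:
      recv[Int] → send[Int]
        Y ↦ Y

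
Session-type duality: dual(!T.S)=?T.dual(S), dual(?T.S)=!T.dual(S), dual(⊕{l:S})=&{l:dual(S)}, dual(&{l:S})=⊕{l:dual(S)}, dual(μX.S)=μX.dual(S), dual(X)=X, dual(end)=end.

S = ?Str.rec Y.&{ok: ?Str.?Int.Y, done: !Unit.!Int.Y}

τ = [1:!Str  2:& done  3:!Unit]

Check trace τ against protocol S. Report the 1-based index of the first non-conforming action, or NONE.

step 1: got !Str, protocol expects ?Str  ✗

1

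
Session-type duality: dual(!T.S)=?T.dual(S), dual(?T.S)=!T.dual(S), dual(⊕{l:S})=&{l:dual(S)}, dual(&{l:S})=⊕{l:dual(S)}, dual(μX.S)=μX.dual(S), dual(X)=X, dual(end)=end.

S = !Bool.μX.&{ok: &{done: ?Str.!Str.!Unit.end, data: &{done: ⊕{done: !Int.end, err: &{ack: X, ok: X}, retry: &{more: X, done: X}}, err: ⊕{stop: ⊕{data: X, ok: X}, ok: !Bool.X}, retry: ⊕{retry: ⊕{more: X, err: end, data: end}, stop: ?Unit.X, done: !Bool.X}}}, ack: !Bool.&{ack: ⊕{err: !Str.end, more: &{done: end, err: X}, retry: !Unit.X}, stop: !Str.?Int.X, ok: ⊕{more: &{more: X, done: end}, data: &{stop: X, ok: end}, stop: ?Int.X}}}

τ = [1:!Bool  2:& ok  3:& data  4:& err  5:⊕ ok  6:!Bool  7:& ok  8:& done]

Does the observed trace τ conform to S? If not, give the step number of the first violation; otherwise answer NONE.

NONE

step 1: !Bool  ✓  residual = μX.…
step 2: & ok  ✓  residual = &{done: ?Str.!Str.!Unit.end, data: &{done: ⊕{done: !Int.end, err: &{ack: μX.…, ok: μX.…}, retry: &{more: μX.…, done: μX.…}}, err: ⊕{stop: ⊕{data: μX.…, ok: μX.…}, ok: !Bool.μX.…}, retry: ⊕{retry: ⊕{more: μX.…, err: end, data: end}, stop: ?Unit.μX.…, done: !Bool.μX.…}}}
step 3: & data  ✓  residual = &{done: ⊕{done: !Int.end, err: &{ack: μX.…, ok: μX.…}, retry: &{more: μX.…, done: μX.…}}, err: ⊕{stop: ⊕{data: μX.…, ok: μX.…}, ok: !Bool.μX.…}, retry: ⊕{retry: ⊕{more: μX.…, err: end, data: end}, stop: ?Unit.μX.…, done: !Bool.μX.…}}
step 4: & err  ✓  residual = ⊕{stop: ⊕{data: μX.…, ok: μX.…}, ok: !Bool.μX.…}
step 5: ⊕ ok  ✓  residual = !Bool.μX.…
step 6: !Bool  ✓  residual = μX.…
step 7: & ok  ✓  residual = &{done: ?Str.!Str.!Unit.end, data: &{done: ⊕{done: !Int.end, err: &{ack: μX.…, ok: μX.…}, retry: &{more: μX.…, done: μX.…}}, err: ⊕{stop: ⊕{data: μX.…, ok: μX.…}, ok: !Bool.μX.…}, retry: ⊕{retry: ⊕{more: μX.…, err: end, data: end}, stop: ?Unit.μX.…, done: !Bool.μX.…}}}
step 8: & done  ✓  residual = ?Str.!Str.!Unit.end
all 8 steps conform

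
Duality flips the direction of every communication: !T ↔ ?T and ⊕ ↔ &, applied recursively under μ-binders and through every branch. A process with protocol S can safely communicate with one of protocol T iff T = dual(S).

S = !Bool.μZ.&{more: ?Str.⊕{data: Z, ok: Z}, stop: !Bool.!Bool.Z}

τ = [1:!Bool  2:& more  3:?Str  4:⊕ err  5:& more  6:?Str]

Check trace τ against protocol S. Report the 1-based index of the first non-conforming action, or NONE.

[1] !Bool  match  cont: μZ.…
[2] & more  match  cont: ?Str.⊕{data: μZ.…, ok: μZ.…}
[3] ?Str  match  cont: ⊕{data: μZ.…, ok: μZ.…}
[4] got ⊕ err, protocol expects ⊕ data or ⊕ ok  ✗

4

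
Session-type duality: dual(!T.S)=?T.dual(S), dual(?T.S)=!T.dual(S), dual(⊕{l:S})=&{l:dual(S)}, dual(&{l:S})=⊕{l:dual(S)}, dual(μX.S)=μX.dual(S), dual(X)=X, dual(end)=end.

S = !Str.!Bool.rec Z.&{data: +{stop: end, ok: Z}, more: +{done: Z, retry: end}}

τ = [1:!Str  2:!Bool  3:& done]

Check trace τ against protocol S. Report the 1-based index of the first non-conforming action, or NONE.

3

step 1: !Str  match  cont: !Bool.rec Z.…
step 2: !Bool  match  cont: rec Z.…
step 3: got & done, protocol expects & data or & more  ✗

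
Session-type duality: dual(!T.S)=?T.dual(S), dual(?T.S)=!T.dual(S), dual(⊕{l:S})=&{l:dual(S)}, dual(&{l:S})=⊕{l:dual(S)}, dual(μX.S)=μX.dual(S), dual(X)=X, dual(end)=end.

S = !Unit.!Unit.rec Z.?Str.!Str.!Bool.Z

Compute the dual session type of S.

?Unit.?Unit.rec Z.!Str.?Str.?Bool.Z

!Unit ↦ ?Unit
  !Unit ↦ ?Unit
    rec Z ↦ rec Z  (μ self-dual)
      ?Str ↦ !Str
        !Str ↦ ?Str
          !Bool ↦ ?Bool
            dual(Z) = Z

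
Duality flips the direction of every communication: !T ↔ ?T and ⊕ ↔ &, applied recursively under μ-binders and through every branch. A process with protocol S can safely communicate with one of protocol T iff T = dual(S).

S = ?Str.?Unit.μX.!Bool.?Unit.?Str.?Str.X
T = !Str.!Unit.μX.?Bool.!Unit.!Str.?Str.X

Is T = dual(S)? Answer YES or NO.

NO

?Str | !Str  ok
  ?Unit | !Unit  ok
    μX | μX  ok (rec unchanged)
      !Bool | ?Bool  ok
        ?Unit | !Unit  ok
          ?Str | !Str  ok
            ?Str | ?Str  ✗ same direction on both sides — not dual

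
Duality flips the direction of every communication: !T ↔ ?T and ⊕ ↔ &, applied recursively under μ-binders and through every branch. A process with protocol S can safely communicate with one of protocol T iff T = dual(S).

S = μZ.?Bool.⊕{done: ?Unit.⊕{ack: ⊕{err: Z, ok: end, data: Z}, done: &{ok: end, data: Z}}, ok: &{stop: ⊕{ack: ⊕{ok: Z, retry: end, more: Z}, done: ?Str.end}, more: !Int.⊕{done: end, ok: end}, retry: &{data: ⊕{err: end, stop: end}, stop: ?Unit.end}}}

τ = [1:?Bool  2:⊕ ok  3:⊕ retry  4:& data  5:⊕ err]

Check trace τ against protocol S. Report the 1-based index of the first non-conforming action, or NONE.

step 1: ?Bool  match  now at ⊕{done: ?Unit.⊕{ack: ⊕{err: μZ.…, ok: end, data: μZ.…}, done: &{ok: end, data: μZ.…}}, ok: &{stop: ⊕{ack: ⊕{ok: μZ.…, retry: end, more: μZ.…}, done: ?Str.end}, more: !Int.⊕{done: end, ok: end}, retry: &{data: ⊕{err: end, stop: end}, stop: ?Unit.end}}}
step 2: ⊕ ok  match  now at &{stop: ⊕{ack: ⊕{ok: μZ.…, retry: end, more: μZ.…}, done: ?Str.end}, more: !Int.⊕{done: end, ok: end}, retry: &{data: ⊕{err: end, stop: end}, stop: ?Unit.end}}
step 3: got ⊕ retry, protocol expects & stop or & more or & retry  ✗

3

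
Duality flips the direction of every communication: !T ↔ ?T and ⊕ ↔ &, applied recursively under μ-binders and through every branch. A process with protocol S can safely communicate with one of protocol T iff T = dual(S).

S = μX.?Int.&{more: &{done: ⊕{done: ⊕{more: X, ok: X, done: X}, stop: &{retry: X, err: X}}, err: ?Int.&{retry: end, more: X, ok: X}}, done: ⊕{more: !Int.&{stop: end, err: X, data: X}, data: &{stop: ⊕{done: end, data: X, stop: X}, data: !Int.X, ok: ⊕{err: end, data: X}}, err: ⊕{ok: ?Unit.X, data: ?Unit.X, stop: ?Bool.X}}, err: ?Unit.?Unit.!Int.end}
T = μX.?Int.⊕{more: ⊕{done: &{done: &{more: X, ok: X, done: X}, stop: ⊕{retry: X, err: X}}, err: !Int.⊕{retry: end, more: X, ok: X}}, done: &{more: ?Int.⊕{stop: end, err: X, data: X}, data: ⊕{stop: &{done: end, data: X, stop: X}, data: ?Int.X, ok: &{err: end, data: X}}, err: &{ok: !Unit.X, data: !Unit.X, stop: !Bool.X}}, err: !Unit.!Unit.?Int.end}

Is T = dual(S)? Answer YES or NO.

NO

μX ‖ μX  ok (rec unchanged)
  ?Int ‖ ?Int  ✗ same direction on both sides — not dual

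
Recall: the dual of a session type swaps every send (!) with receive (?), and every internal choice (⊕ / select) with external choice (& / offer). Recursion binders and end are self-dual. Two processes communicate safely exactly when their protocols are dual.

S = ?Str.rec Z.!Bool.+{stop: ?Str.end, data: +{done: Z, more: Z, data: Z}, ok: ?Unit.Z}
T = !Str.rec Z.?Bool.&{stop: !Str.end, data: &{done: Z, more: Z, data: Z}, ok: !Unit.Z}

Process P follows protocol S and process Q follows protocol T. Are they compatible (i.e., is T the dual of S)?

YES

?Str vs !Str  ok
  rec Z vs rec Z  ok (μ self-dual)
    !Bool vs ?Bool  ok
      +{stop,data,ok} vs &{stop,data,ok}  ok labels match
        • stop:
          ?Str vs !Str  ok
            end vs end  ok
        • data:
          +{done,more,data} vs &{done,more,data}  ok labels match
            • done:
              Z vs Z  ok
            • more:
              Z vs Z  ok
            • data:
              Z vs Z  ok
        • ok:
          ?Unit vs !Unit  ok
            Z vs Z  ok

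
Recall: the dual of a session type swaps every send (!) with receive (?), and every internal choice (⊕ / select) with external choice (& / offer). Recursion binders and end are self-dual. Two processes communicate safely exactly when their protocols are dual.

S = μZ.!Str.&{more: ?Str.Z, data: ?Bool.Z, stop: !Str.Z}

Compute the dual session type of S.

μZ.?Str.⊕{more: !Str.Z, data: !Bool.Z, stop: ?Str.Z}

μZ ↦ μZ  (rec unchanged)
  !Str ↦ ?Str
    &{more,data,stop} ↦ ⊕{more,data,stop}  (external→internal)
      case more:
        ?Str ↦ !Str
          Z self-dual
      case data:
        ?Bool ↦ !Bool
          Z self-dual
      case stop:
        !Str ↦ ?Str
          Z self-dual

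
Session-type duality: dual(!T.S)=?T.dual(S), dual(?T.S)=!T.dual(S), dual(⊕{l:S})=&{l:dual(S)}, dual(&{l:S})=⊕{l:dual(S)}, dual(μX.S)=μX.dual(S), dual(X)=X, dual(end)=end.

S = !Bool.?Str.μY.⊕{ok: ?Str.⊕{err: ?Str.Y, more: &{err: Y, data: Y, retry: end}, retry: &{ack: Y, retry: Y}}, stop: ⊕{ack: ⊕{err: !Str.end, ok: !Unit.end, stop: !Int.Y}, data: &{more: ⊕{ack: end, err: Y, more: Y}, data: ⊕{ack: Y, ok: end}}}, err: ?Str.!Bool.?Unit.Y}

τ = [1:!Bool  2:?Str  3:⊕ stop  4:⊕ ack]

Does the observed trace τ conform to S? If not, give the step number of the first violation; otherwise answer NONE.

NONE

@1 !Bool  ✓  state: ?Str.μY.…
@2 ?Str  ✓  state: μY.…
@3 ⊕ stop  ✓  state: ⊕{ack: ⊕{err: !Str.end, ok: !Unit.end, stop: !Int.μY.…}, data: &{more: ⊕{ack: end, err: μY.…, more: μY.…}, data: ⊕{ack: μY.…, ok: end}}}
@4 ⊕ ack  ✓  state: ⊕{err: !Str.end, ok: !Unit.end, stop: !Int.μY.…}
all 4 steps conform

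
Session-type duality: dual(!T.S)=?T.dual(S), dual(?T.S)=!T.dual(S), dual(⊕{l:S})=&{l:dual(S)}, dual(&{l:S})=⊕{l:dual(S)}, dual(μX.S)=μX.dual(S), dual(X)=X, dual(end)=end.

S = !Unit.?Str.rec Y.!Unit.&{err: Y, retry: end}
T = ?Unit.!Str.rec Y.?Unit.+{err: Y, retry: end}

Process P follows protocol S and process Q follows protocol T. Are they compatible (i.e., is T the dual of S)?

!Unit ‖ ?Unit  ok
  ?Str ‖ !Str  ok
    rec Y ‖ rec Y  ok (rec unchanged)
      !Unit ‖ ?Unit  ok
        &{err,retry} ‖ +{err,retry}  ok same labels
          [err]
            Y ‖ Y  ok
          [retry]
            end ‖ end  ok

YES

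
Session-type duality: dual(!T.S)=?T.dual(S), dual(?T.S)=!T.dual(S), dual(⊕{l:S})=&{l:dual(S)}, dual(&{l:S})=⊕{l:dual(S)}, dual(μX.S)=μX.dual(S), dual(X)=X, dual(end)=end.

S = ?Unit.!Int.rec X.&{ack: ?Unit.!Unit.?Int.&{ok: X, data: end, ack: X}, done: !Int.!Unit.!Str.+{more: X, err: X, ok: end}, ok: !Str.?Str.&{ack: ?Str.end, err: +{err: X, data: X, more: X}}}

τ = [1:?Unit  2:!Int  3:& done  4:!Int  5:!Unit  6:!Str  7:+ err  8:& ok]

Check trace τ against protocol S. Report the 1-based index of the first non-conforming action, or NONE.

[1] ?Unit  ✓  residual = !Int.rec X.…
[2] !Int  ✓  residual = rec X.…
[3] & done  ✓  residual = !Int.!Unit.!Str.+{more: rec X.…, err: rec X.…, ok: end}
[4] !Int  ✓  residual = !Unit.!Str.+{more: rec X.…, err: rec X.…, ok: end}
[5] !Unit  ✓  residual = !Str.+{more: rec X.…, err: rec X.…, ok: end}
[6] !Str  ✓  residual = +{more: rec X.…, err: rec X.…, ok: end}
[7] + err  ✓  residual = rec X.…
[8] & ok  ✓  residual = !Str.?Str.&{ack: ?Str.end, err: +{err: rec X.…, data: rec X.…, more: rec X.…}}
trace exhausted — no violation

NONE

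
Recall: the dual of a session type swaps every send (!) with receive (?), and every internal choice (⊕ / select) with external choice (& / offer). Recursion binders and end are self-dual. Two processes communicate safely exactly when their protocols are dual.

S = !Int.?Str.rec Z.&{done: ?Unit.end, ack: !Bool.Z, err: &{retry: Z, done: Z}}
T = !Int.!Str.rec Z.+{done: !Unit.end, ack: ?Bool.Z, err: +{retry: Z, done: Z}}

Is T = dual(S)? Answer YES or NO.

NO

!Int | !Int  ✗ same direction on both sides — not dual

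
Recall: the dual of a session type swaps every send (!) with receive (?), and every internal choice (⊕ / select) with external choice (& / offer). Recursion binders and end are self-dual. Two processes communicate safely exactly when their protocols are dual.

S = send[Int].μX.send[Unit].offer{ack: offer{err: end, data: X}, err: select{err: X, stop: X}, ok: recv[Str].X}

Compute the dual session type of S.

send[Int] ↦ recv[Int]
  μX ↦ μX  (μ self-dual)
    send[Unit] ↦ recv[Unit]
      offer{ack,err,ok} ↦ select{ack,err,ok}  (external→internal)
        [ack]
          offer{err,data} ↦ select{err,data}  (external→internal)
            [err]
              end self-dual
            [data]
              X self-dual
        [err]
          select{err,stop} ↦ offer{err,stop}  (internal→external)
            [err]
              X self-dual
            [stop]
              X self-dual
        [ok]
          recv[Str] ↦ send[Str]
            X self-dual

recv[Int].μX.recv[Unit].select{ack: select{err: end, data: X}, err: offer{err: X, stop: X}, ok: send[Str].X}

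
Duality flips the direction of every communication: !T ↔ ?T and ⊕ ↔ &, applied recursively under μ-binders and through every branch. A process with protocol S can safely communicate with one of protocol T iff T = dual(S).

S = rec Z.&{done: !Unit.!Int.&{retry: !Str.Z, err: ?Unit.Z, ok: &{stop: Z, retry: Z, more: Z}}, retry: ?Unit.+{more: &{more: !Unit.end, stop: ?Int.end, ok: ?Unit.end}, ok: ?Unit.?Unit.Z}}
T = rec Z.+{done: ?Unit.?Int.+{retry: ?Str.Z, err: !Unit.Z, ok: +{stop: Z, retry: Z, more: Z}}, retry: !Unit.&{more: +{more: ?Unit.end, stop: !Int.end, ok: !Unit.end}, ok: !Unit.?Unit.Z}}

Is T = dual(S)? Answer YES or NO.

NO

rec Z ‖ rec Z  ok (μ self-dual)
  &{done,retry} ‖ +{done,retry}  ok label sets agree
    [done]
      !Unit ‖ ?Unit  ok
        !Int ‖ ?Int  ok
          &{retry,err,ok} ‖ +{retry,err,ok}  ok label sets agree
            [retry]
              !Str ‖ ?Str  ok
                Z ‖ Z  ok
            [err]
              ?Unit ‖ !Unit  ok
                Z ‖ Z  ok
            [ok]
              &{stop,retry,more} ‖ +{stop,retry,more}  ok label sets agree
                [stop]
                  Z ‖ Z  ok
                [retry]
                  Z ‖ Z  ok
                [more]
                  Z ‖ Z  ok
    [retry]
      ?Unit ‖ !Unit  ok
        +{more,ok} ‖ &{more,ok}  ok label sets agree
          [more]
            &{more,stop,ok} ‖ +{more,stop,ok}  ok label sets agree
              [more]
                !Unit ‖ ?Unit  ok
                  end ‖ end  ok
              [stop]
                ?Int ‖ !Int  ok
                  end ‖ end  ok
              [ok]
                ?Unit ‖ !Unit  ok
                  end ‖ end  ok
          [ok]
            ?Unit ‖ !Unit  ok
              ?Unit ‖ ?Unit  ✗ same direction on both sides — not dual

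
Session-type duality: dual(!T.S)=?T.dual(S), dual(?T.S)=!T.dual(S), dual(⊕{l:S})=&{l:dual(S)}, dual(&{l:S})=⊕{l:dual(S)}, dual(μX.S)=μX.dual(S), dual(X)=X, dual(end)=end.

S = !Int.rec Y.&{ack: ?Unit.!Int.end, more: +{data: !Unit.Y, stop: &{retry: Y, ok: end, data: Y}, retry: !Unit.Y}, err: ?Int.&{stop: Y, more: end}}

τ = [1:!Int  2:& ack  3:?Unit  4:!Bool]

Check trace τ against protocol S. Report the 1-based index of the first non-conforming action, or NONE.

@1 !Int  ✓  cont: rec Y.…
@2 & ack  ✓  cont: ?Unit.!Int.end
@3 ?Unit  ✓  cont: !Int.end
@4 got !Bool, protocol expects !Int  ✗

4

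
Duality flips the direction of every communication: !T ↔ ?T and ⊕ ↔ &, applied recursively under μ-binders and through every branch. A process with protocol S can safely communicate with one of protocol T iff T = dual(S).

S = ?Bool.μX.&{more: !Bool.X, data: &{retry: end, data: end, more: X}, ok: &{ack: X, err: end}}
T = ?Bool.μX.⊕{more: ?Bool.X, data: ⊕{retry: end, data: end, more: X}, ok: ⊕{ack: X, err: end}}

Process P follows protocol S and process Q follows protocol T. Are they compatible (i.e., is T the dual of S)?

?Bool vs ?Bool  ✗ same direction on both sides — not dual

NO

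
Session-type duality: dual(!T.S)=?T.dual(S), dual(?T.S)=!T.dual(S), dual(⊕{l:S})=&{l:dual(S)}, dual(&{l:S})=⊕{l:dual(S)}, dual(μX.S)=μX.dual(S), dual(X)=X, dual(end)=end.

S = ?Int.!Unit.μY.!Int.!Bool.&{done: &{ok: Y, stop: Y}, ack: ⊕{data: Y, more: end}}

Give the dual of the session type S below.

?Int ↦ !Int
  !Unit ↦ ?Unit
    μY ↦ μY  (rec unchanged)
      !Int ↦ ?Int
        !Bool ↦ ?Bool
          &{done,ack} ↦ ⊕{done,ack}  (offer→select)
            [done]
              &{ok,stop} ↦ ⊕{ok,stop}  (offer→select)
                [ok]
                  Y self-dual
                [stop]
                  Y self-dual
            [ack]
              ⊕{data,more} ↦ &{data,more}  (select→offer)
                [data]
                  Y self-dual
                [more]
                  end self-dual

!Int.?Unit.μY.?Int.?Bool.⊕{done: ⊕{ok: Y, stop: Y}, ack: &{data: Y, more: end}}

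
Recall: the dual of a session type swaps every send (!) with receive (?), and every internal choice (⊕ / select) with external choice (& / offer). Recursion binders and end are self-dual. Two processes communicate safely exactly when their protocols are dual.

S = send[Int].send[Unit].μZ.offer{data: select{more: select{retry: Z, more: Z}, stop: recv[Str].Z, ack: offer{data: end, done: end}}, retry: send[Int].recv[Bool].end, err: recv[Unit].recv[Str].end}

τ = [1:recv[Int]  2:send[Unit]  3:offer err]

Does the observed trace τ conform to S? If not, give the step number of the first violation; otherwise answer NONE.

1

@1 got recv[Int], protocol expects send[Int]  ✗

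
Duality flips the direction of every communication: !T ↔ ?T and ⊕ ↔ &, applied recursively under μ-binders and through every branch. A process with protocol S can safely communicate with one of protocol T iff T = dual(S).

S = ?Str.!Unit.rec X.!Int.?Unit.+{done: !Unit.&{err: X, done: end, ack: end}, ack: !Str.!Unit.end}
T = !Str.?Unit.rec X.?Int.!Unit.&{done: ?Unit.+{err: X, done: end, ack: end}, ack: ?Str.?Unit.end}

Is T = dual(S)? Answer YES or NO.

YES

?Str ‖ !Str  ✓
  !Unit ‖ ?Unit  ✓
    rec X ‖ rec X  ✓ (binder kept)
      !Int ‖ ?Int  ✓
        ?Unit ‖ !Unit  ✓
          +{done,ack} ‖ &{done,ack}  ✓ label sets agree
            [done]
              !Unit ‖ ?Unit  ✓
                &{err,done,ack} ‖ +{err,done,ack}  ✓ label sets agree
                  [err]
                    X ‖ X  ✓
                  [done]
                    end ‖ end  ✓
                  [ack]
                    end ‖ end  ✓
            [ack]
              !Str ‖ ?Str  ✓
                !Unit ‖ ?Unit  ✓
                  end ‖ end  ✓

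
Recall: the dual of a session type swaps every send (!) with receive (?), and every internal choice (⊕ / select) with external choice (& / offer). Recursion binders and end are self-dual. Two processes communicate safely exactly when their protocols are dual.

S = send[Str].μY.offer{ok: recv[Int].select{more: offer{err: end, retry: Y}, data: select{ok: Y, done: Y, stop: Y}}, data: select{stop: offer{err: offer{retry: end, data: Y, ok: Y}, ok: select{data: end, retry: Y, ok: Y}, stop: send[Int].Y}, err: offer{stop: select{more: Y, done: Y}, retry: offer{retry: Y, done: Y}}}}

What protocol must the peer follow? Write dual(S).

recv[Str].μY.select{ok: send[Int].offer{more: select{err: end, retry: Y}, data: offer{ok: Y, done: Y, stop: Y}}, data: offer{stop: select{err: select{retry: end, data: Y, ok: Y}, ok: offer{data: end, retry: Y, ok: Y}, stop: recv[Int].Y}, err: select{stop: offer{more: Y, done: Y}, retry: select{retry: Y, done: Y}}}}

send[Str] = recv[Str]
  μY = μY  (binder kept)
    offer{ok,data} = select{ok,data}  (external→internal)
      case ok:
        recv[Int] = send[Int]
          select{more,data} = offer{more,data}  (internal→external)
            case more:
              offer{err,retry} = select{err,retry}  (external→internal)
                case err:
                  dual(end) = end
                case retry:
                  dual(Y) = Y
            case data:
              select{ok,done,stop} = offer{ok,done,stop}  (internal→external)
                case ok:
                  dual(Y) = Y
                case done:
                  dual(Y) = Y
                case stop:
                  dual(Y) = Y
      case data:
        select{stop,err} = offer{stop,err}  (internal→external)
          case stop:
            offer{err,ok,stop} = select{err,ok,stop}  (external→internal)
              case err:
                offer{retry,data,ok} = select{retry,data,ok}  (external→internal)
                  case retry:
                    dual(end) = end
                  case data:
                    dual(Y) = Y
                  case ok:
                    dual(Y) = Y
              case ok:
                select{data,retry,ok} = offer{data,retry,ok}  (internal→external)
                  case data:
                    dual(end) = end
                  case retry:
                    dual(Y) = Y
                  case ok:
                    dual(Y) = Y
              case stop:
                send[Int] = recv[Int]
                  dual(Y) = Y
          case err:
            offer{stop,retry} = select{stop,retry}  (external→internal)
              case stop:
                select{more,done} = offer{more,done}  (internal→external)
                  case more:
                    dual(Y) = Y
                  case done:
                    dual(Y) = Y
              case retry:
                offer{retry,done} = select{retry,done}  (external→internal)
                  case retry:
                    dual(Y) = Y
                  case done:
                    dual(Y) = Y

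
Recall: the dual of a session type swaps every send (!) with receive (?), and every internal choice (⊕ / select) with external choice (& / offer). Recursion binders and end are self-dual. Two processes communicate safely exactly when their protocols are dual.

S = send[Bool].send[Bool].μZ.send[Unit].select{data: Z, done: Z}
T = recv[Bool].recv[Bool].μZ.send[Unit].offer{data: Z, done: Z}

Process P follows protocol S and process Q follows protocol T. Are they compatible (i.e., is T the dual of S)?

send[Bool] vs recv[Bool]  ok
  send[Bool] vs recv[Bool]  ok
    μZ vs μZ  ok (μ self-dual)
      send[Unit] vs send[Unit]  ✗ same direction on both sides — not dual

NO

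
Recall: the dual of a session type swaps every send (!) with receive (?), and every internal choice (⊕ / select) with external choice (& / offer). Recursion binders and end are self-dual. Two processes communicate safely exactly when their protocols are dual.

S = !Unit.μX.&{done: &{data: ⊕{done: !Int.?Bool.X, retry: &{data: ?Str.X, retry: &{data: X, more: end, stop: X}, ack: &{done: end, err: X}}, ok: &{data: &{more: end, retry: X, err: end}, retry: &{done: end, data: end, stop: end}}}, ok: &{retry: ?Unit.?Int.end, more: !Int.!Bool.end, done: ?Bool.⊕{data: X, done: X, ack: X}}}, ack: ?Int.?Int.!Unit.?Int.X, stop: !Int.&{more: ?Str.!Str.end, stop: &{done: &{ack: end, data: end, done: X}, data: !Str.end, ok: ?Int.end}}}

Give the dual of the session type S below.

!Unit = ?Unit
  μX = μX  (μ self-dual)
    &{done,ack,stop} = ⊕{done,ack,stop}  (external→internal)
      • done:
        &{data,ok} = ⊕{data,ok}  (external→internal)
          • data:
            ⊕{done,retry,ok} = &{done,retry,ok}  (internal→external)
              • done:
                !Int = ?Int
                  ?Bool = !Bool
                    X ↦ X
              • retry:
                &{data,retry,ack} = ⊕{data,retry,ack}  (external→internal)
                  • data:
                    ?Str = !Str
                      X ↦ X
                  • retry:
                    &{data,more,stop} = ⊕{data,more,stop}  (external→internal)
                      • data:
                        X ↦ X
                      • more:
                        end ↦ end
                      • stop:
                        X ↦ X
                  • ack:
                    &{done,err} = ⊕{done,err}  (external→internal)
                      • done:
                        end ↦ end
                      • err:
                        X ↦ X
              • ok:
                &{data,retry} = ⊕{data,retry}  (external→internal)
                  • data:
                    &{more,retry,err} = ⊕{more,retry,err}  (external→internal)
                      • more:
                        end ↦ end
                      • retry:
                        X ↦ X
                      • err:
                        end ↦ end
                  • retry:
                    &{done,data,stop} = ⊕{done,data,stop}  (external→internal)
                      • done:
                        end ↦ end
                      • data:
                        end ↦ end
                      • stop:
                        end ↦ end
          • ok:
            &{retry,more,done} = ⊕{retry,more,done}  (external→internal)
              • retry:
                ?Unit = !Unit
                  ?Int = !Int
                    end ↦ end
              • more:
                !Int = ?Int
                  !Bool = ?Bool
                    end ↦ end
              • done:
                ?Bool = !Bool
                  ⊕{data,done,ack} = &{data,done,ack}  (internal→external)
                    • data:
                      X ↦ X
                    • done:
                      X ↦ X
                    • ack:
                      X ↦ X
      • ack:
        ?Int = !Int
          ?Int = !Int
            !Unit = ?Unit
              ?Int = !Int
                X ↦ X
      • stop:
        !Int = ?Int
          &{more,stop} = ⊕{more,stop}  (external→internal)
            • more:
              ?Str = !Str
                !Str = ?Str
                  end ↦ end
            • stop:
              &{done,data,ok} = ⊕{done,data,ok}  (external→internal)
                • done:
                  &{ack,data,done} = ⊕{ack,data,done}  (external→internal)
                    • ack:
                      end ↦ end
                    • data:
                      end ↦ end
                    • done:
                      X ↦ X
                • data:
                  !Str = ?Str
                    end ↦ end
                • ok:
                  ?Int = !Int
                    end ↦ end

?Unit.μX.⊕{done: ⊕{data: &{done: ?Int.!Bool.X, retry: ⊕{data: !Str.X, retry: ⊕{data: X, more: end, stop: X}, ack: ⊕{done: end, err: X}}, ok: ⊕{data: ⊕{more: end, retry: X, err: end}, retry: ⊕{done: end, data: end, stop: end}}}, ok: ⊕{retry: !Unit.!Int.end, more: ?Int.?Bool.end, done: !Bool.&{data: X, done: X, ack: X}}}, ack: !Int.!Int.?Unit.!Int.X, stop: ?Int.⊕{more: !Str.?Str.end, stop: ⊕{done: ⊕{ack: end, data: end, done: X}, data: ?Str.end, ok: !Int.end}}}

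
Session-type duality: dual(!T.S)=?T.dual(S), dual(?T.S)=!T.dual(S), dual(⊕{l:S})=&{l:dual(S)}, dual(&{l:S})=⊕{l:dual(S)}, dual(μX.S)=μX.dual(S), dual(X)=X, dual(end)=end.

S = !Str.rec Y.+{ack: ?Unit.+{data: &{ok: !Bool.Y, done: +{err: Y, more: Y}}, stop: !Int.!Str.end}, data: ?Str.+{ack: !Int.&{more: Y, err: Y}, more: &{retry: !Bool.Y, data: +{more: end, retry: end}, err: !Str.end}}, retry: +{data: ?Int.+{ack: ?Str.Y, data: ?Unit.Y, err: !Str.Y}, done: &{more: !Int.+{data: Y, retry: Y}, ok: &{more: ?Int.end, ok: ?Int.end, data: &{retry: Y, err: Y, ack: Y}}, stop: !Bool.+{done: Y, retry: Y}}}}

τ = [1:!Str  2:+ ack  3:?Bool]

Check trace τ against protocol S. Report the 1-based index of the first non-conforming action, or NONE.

step 1: !Str  ✓  residual = rec Y.…
step 2: + ack  ✓  residual = ?Unit.+{data: &{ok: !Bool.rec Y.…, done: +{err: rec Y.…, more: rec Y.…}}, stop: !Int.!Str.end}
step 3: got ?Bool, protocol expects ?Unit  ✗

3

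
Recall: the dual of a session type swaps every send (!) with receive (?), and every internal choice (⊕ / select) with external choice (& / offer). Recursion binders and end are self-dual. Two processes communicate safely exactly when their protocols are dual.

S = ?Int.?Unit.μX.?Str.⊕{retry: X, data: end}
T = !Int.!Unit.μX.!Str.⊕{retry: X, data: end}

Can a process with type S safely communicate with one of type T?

NO

?Int | !Int  match
  ?Unit | !Unit  match
    μX | μX  match (rec unchanged)
      ?Str | !Str  match
        ⊕{retry,data} | ⊕{retry,data}  ✗ choice polarity not flipped — not dual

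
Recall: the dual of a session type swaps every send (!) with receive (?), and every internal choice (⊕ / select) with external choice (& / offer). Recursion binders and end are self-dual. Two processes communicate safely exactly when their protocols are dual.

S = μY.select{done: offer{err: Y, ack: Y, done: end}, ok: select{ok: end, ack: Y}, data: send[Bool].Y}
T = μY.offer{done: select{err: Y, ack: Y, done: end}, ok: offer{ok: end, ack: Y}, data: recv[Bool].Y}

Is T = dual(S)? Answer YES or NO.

YES

μY ‖ μY  ok (binder kept)
  select{done,ok,data} ‖ offer{done,ok,data}  ok labels match
    • done:
      offer{err,ack,done} ‖ select{err,ack,done}  ok labels match
        • err:
          Y ‖ Y  ok
        • ack:
          Y ‖ Y  ok
        • done:
          end ‖ end  ok
    • ok:
      select{ok,ack} ‖ offer{ok,ack}  ok labels match
        • ok:
          end ‖ end  ok
        • ack:
          Y ‖ Y  ok
    • data:
      send[Bool] ‖ recv[Bool]  ok
        Y ‖ Y  ok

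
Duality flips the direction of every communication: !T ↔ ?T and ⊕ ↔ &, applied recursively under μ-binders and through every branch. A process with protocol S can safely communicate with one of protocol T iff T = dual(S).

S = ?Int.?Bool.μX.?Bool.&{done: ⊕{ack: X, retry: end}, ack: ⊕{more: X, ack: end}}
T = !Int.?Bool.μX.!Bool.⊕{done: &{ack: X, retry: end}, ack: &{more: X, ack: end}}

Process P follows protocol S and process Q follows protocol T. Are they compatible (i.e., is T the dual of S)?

?Int vs !Int  match
  ?Bool vs ?Bool  ✗ same direction on both sides — not dual

NO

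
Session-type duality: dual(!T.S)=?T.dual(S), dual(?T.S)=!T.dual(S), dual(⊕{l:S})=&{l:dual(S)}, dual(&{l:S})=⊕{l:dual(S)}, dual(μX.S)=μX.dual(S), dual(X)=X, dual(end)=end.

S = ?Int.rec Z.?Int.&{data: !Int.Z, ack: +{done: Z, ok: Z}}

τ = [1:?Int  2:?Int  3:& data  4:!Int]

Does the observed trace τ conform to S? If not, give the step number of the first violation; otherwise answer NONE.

[1] ?Int  ✓  state: rec Z.…
[2] ?Int  ✓  state: &{data: !Int.rec Z.…, ack: +{done: rec Z.…, ok: rec Z.…}}
[3] & data  ✓  state: !Int.rec Z.…
[4] !Int  ✓  state: rec Z.…
τ conforms to S (length 4)

NONE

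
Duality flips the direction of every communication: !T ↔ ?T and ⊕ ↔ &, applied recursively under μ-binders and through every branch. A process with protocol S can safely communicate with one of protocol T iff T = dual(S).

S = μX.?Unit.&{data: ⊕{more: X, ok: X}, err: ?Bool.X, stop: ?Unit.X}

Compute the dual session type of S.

μX.!Unit.⊕{data: &{more: X, ok: X}, err: !Bool.X, stop: !Unit.X}

μX = μX  (μ self-dual)
  ?Unit = !Unit
    &{data,err,stop} = ⊕{data,err,stop}  (offer→select)
      • data:
        ⊕{more,ok} = &{more,ok}  (internal→external)
          • more:
            dual(X) = X
          • ok:
            dual(X) = X
      • err:
        ?Bool = !Bool
          dual(X) = X
      • stop:
        ?Unit = !Unit
          dual(X) = X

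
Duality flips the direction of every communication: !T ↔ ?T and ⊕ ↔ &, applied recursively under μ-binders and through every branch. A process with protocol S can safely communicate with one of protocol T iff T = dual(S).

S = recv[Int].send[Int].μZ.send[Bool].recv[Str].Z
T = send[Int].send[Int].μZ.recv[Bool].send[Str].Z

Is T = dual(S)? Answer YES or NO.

NO

recv[Int] ‖ send[Int]  ✓
  send[Int] ‖ send[Int]  ✗ same direction on both sides — not dual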